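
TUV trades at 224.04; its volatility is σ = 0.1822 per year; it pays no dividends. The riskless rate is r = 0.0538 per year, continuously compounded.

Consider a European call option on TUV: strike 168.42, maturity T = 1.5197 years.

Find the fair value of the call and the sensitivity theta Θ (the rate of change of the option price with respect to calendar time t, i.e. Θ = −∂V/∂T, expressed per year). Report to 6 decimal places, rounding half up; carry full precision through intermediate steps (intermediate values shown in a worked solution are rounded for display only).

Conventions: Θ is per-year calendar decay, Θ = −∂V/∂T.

price = 69.734888
Θ = -9.251877

σ√T = 0.1822·√1.5197 = 0.224609
d₁ = (ln(S/K) + (r+σ²/2)T) / (σ√T) = (ln(224.04/168.42) + (0.0538+0.1822²/2)·1.5197) / 0.224609 = (0.285364 + 0.106984) / 0.224609 = 1.746805
d₂ = d₁ − σ√T = 1.746805 − 0.224609 = 1.522196
e^{−rT} = 0.921493
N(d₁) = 0.959664,  N(d₂) = 0.936020
Call price V = S·N(d₁) − K·e^{−rT}·N(d₂) = 215.003213 − 145.268325 = 69.734888
φ(d₁) = (1/√(2π))·e^{−d₁²/2} = 0.086761
Θ = −S·φ(d₁)·σ/(2√T) − r·K·e^{−rT}·N(d₂) = −1.436441 − 7.815436 = -9.251877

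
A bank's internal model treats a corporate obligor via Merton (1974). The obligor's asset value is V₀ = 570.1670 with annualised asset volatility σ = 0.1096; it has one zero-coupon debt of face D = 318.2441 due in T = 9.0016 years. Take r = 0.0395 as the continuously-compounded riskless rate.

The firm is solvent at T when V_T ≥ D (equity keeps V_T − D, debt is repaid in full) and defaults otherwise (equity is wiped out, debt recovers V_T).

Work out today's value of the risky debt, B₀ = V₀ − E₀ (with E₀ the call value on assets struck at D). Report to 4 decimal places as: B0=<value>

B0=222.9453

With assets at 570.1670 and a single debt payment of 318.2441 at 9.0016 years:
d₁ = [ln(V₀/D) + (r + σ²/2)T] / (σ√T)
   = [ln(570.1670/318.2441) + (0.0395 + 0.5·0.1096²)·9.0016] / (0.1096·√9.0016)
   = [0.583111 + 0.409628] / 0.328829 = 3.019008
d₂ = d₁ − σ√T = 3.019008 − 0.328829 = 2.690179
N(d₁) = 0.998732,  N(d₂) = 0.996429,  e^(−rT) = 0.700779
E₀ = V₀·N(d₁) − D·e^(−rT)·N(d₂)
   = 570.1670·0.998732 − 318.2441·0.700779·0.996429 = 347.221675
B₀ = V₀ − E₀ = 570.1670 − 347.221675 = 222.945325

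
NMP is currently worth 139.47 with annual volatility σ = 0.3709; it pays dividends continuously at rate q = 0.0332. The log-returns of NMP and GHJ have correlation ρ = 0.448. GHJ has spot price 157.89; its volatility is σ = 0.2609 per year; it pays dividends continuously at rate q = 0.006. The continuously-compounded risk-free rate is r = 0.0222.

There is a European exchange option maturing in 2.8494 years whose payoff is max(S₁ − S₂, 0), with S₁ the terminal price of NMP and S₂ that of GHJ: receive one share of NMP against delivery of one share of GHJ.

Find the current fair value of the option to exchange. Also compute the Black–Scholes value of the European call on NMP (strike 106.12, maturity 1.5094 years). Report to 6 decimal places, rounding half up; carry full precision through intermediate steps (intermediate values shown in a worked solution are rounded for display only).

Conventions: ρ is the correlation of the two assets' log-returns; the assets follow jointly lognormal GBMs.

exchange price = 19.989183
price(NMP call K=106.12) = 39.415964

σ_eff = √(σ₁² + σ₂² − 2ρσ₁σ₂) = √(0.3709² + 0.2609² − 2·0.448·0.3709·0.2609) = 0.344865
d₁ = (ln(S₁/S₂) + (q₂ − q₁ + σ_eff²/2)T) / (σ_eff√T) = (ln(139.47/157.89) + (0.006 − 0.0332 + 0.059466)·2.8494) / 0.582137 = -0.055160
d₂ = d₁ − σ_eff√T = -0.055160 − 0.582137 = -0.637298
N(d₁) = 0.478005,  N(d₂) = 0.261966
V = S₁·e^{−q₁T}·N(d₁) − S₂·e^{−q₂T}·N(d₂) = 60.649794 − 40.660611 = 19.989183
[vanilla: NMP call K=106.12]
σ√T = 0.3709·√1.5094 = 0.455679
d₁ = (ln(S/K) + (r−q+σ²/2)T) / (σ√T) = (ln(139.47/106.12) + (0.0222−0.0332+0.3709²/2)·1.5094) / 0.455679 = (0.273279 + 0.087218) / 0.455679 = 0.791121
d₂ = d₁ − σ√T = 0.791121 − 0.455679 = 0.335442
e^{−rT} = 0.967047
e^{−qT} = 0.951123
N(d₁) = 0.785563,  N(d₂) = 0.631354
price = S·e^{−qT}·N(d₁) − K·e^{−rT}·N(d₂) = 104.207411 − 64.791447 = 39.415964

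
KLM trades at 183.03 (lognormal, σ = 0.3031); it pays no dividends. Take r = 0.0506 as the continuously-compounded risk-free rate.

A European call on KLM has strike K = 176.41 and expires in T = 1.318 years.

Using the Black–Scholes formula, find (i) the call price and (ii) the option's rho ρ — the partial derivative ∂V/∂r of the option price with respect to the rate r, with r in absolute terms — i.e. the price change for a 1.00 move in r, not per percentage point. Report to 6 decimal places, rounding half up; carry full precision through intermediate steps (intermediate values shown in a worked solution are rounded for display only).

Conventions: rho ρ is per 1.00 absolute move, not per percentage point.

price = 34.082471
ρ = 119.446622

σ√T = 0.3031·√1.318 = 0.347971
d₁ = (ln(S/K) + (r+σ²/2)T) / (σ√T) = (ln(183.03/176.41) + (0.0506+0.3031²/2)·1.318) / 0.347971 = (0.036839 + 0.127233) / 0.347971 = 0.471510
d₂ = d₁ − σ√T = 0.471510 − 0.347971 = 0.123539
e^{−rT} = 0.935484
N(d₁) = 0.681362,  N(d₂) = 0.549160
Call price V = S·N(d₁) − K·e^{−rT}·N(d₂) = 124.709650 − 90.627179 = 34.082471
ρ = K·T·e^{−rT}·N(d₂) = 119.446622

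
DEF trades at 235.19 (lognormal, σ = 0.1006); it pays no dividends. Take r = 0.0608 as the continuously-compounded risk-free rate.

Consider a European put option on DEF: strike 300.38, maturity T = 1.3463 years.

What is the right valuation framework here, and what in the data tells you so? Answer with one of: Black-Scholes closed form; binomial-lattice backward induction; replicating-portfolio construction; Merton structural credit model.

framework: Black-Scholes closed form

Key observation: a European claim on DEF (strike 300.38) — a lognormal (GBM) underlying with constant rate and volatility — has an exact closed-form value; no lattice or capital structure is involved.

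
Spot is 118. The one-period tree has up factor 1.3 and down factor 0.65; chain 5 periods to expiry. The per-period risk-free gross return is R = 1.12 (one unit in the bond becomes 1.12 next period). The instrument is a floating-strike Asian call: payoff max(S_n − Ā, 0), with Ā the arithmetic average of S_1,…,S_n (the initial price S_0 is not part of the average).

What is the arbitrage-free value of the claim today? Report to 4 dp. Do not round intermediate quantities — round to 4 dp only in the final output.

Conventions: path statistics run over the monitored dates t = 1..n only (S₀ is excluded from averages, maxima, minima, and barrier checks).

Under the martingale measure an up-move has probability p* = 0.7231; value the claim as the probability-weighted average of per-path payoffs, discounted 5 periods at R = 1.12.
Enumerate all 2^5 = 32 price paths (U = up ×1.3, D = down ×0.65); each path with k up-moves has probability p*^k·(1−p*)^(5−k).
DDDDD: Ā=38.7432, payoff=0.0000, prob=0.001629
UDDDD: Ā=77.4864, payoff=0.0000, prob=0.004252
DUDDD: Ā=62.1464, payoff=0.0000, prob=0.004252
UUDDD: Ā=124.2927, payoff=0.0000, prob=0.011103
DDUDD: Ā=52.1754, payoff=0.0000, prob=0.004252
UDUDD: Ā=104.3507, payoff=0.0000, prob=0.011103
DUUDD: Ā=89.0107, payoff=0.0000, prob=0.011103
UUUDD: Ā=178.0215, payoff=0.0000, prob=0.028992
DDDUD: Ā=45.6942, payoff=0.0000, prob=0.004252
UDDUD: Ā=91.3884, payoff=0.0000, prob=0.011103
DUDUD: Ā=76.0484, payoff=0.0000, prob=0.011103
UUDUD: Ā=152.0969, payoff=0.0000, prob=0.028992
DDUUD: Ā=66.0774, payoff=0.0000, prob=0.011103
UDUUD: Ā=132.1549, payoff=0.0000, prob=0.028992
DUUUD: Ā=116.8149, payoff=0.0000, prob=0.028992
UUUUD: Ā=233.6297, payoff=0.0000, prob=0.075700
DDDDU: Ā=41.4815, payoff=0.0000, prob=0.004252
UDDDU: Ā=82.9629, payoff=0.0000, prob=0.011103
DUDDU: Ā=67.6229, payoff=0.0000, prob=0.011103
UUDDU: Ā=135.2459, payoff=0.0000, prob=0.028992
DDUDU: Ā=57.6519, payoff=0.0000, prob=0.011103
UDUDU: Ā=115.3039, payoff=0.0000, prob=0.028992
DUUDU: Ā=99.9639, payoff=9.5676, prob=0.028992
UUUDU: Ā=199.9278, payoff=19.1351, prob=0.075700
DDDUU: Ā=51.1708, payoff=3.5949, prob=0.011103
UDDUU: Ā=102.3416, payoff=7.1899, prob=0.028992
DUDUU: Ā=87.0016, payoff=22.5299, prob=0.028992
UUDUU: Ā=174.0032, payoff=45.0597, prob=0.075700
DDUUU: Ā=77.0306, payoff=32.5009, prob=0.028992
UDUUU: Ā=154.0612, payoff=65.0017, prob=0.075700
DUUUU: Ā=138.7212, payoff=80.3417, prob=0.075700
UUUUU: Ā=277.4423, payoff=160.6834, prob=0.197662
Price = Σ prob·payoff / R^5 = 49.744218 / 1.762342 = 28.2262

price = 28.2262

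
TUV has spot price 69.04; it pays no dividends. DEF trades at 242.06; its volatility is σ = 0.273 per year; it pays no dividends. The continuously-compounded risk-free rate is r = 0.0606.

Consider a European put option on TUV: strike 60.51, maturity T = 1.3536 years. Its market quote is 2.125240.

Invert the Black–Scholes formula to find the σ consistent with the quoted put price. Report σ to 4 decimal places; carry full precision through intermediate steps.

At σ = 0.2366 the Black–Scholes value reproduces the quote:
σ√T = 0.2366·√1.3536 = 0.275271
d₁ = (ln(S/K) + (r+σ²/2)T) / (σ√T) = (ln(69.04/60.51) + (0.0606+0.2366²/2)·1.3536) / 0.275271 = (0.131877 + 0.119915) / 0.275271 = 0.914709
d₂ = d₁ − σ√T = 0.914709 − 0.275271 = 0.639438
e^{−rT} = 0.921246
N(−d₁) = 0.180172,  N(−d₂) = 0.261269
V = K·e^{−rT}·N(−d₂) − S·N(−d₁) = 14.564330 − 12.439090 = 2.125240 (the observed quote) — the price is monotone increasing in volatility, hence this σ is the only solution

sigma = 0.2366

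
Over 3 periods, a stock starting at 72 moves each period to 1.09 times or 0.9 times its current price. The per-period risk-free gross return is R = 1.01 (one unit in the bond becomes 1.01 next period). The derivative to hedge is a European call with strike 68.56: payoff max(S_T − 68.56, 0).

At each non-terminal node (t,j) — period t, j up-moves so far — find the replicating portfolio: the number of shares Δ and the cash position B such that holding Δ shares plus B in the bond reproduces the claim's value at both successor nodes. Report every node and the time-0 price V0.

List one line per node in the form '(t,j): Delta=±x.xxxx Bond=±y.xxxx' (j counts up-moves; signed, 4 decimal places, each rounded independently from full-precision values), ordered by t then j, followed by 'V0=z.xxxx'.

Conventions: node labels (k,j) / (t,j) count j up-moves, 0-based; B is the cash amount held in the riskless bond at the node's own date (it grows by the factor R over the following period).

Since d<R<u, set p* = (R−d)/(u−d) = 0.5789; price each node as the discounted p*-expectation of its children.
At maturity the claim pays: V(3,0)=0.0000, V(3,1)=0.0000, V(3,2)=8.4289, V(3,3)=24.6821
(2,0): S=58.3200. Δ = (V_up−V_dn)/(S_up−S_dn) = (0.0000−0.0000)/(63.5688−52.4880) = 0.0000. V = [p*·0.0000 + (1−p*)·0.0000]/1.01 = 0.0000. B = V − Δ·S = 0.0000.
(2,1): S=70.6320. Δ = (V_up−V_dn)/(S_up−S_dn) = (8.4289−0.0000)/(76.9889−63.5688) = 0.6281. V = [p*·8.4289 + (1−p*)·0.0000]/1.01 = 4.8316. B = V − Δ·S = -39.5310.
(2,2): S=85.5432. Δ = (V_up−V_dn)/(S_up−S_dn) = (24.6821−8.4289)/(93.2421−76.9889) = 1.0000. V = [p*·24.6821 + (1−p*)·8.4289]/1.01 = 17.6620. B = V − Δ·S = -67.8812.
(1,0): S=64.8000. Δ = (V_up−V_dn)/(S_up−S_dn) = (4.8316−0.0000)/(70.6320−58.3200) = 0.3924. V = [p*·4.8316 + (1−p*)·0.0000]/1.01 = 2.7695. B = V − Δ·S = -22.6598.
(1,1): S=78.4800. Δ = (V_up−V_dn)/(S_up−S_dn) = (17.6620−4.8316)/(85.5432−70.6320) = 0.8605. V = [p*·17.6620 + (1−p*)·4.8316]/1.01 = 12.1383. B = V − Δ·S = -55.3903.
(0,0): S=72.0000. Δ = (V_up−V_dn)/(S_up−S_dn) = (12.1383−2.7695)/(78.4800−64.8000) = 0.6849. V = [p*·12.1383 + (1−p*)·2.7695]/1.01 = 8.1124. B = V − Δ·S = -41.1971.
Sanity check at the root: Δ(0,0)·S0 + B(0,0) reproduces V0 = 8.1124.

(0,0): Delta=0.6849 Bond=-41.1971
(1,0): Delta=0.3924 Bond=-22.6598
(1,1): Delta=0.8605 Bond=-55.3903
(2,0): Delta=0.0000 Bond=0.0000
(2,1): Delta=0.6281 Bond=-39.5310
(2,2): Delta=1.0000 Bond=-67.8812
V0=8.1124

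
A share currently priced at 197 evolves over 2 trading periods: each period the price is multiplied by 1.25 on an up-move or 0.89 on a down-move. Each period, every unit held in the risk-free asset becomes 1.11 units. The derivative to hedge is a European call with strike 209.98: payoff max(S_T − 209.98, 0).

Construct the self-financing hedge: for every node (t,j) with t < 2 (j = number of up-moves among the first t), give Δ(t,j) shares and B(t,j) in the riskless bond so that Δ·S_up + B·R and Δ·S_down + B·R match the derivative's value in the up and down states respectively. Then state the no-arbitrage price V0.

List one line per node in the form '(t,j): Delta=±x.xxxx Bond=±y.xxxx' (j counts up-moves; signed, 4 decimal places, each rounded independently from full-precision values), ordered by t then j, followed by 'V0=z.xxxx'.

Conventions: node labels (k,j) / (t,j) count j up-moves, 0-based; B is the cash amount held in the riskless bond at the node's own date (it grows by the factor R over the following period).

No-arbitrage ⇒ martingale measure with p* = (R−d)/(u−d) = 0.6111.
Expiry values: V(2,0)=0.0000, V(2,1)=9.1825, V(2,2)=97.8325
  t=1,j=0: stock 175.3300 → up 219.1625 (V=9.1825), down 156.0437 (V=0.0000). Price 5.0554; hedge Δ=0.1455, bond B=-20.4515.
  t=1,j=1: stock 246.2500 → up 307.8125 (V=97.8325), down 219.1625 (V=9.1825). Price 57.0788; hedge Δ=1.0000, bond B=-189.1712.
  t=0,j=0: stock 197.0000 → up 246.2500 (V=57.0788), down 175.3300 (V=5.0554). Price 33.1960; hedge Δ=0.7336, bond B=-111.3135.
Check: Δ(0,0)·S0 + B(0,0) = 33.1960 = V0.

(0,0): Delta=0.7336 Bond=-111.3135
(1,0): Delta=0.1455 Bond=-20.4515
(1,1): Delta=1.0000 Bond=-189.1712
V0=33.1960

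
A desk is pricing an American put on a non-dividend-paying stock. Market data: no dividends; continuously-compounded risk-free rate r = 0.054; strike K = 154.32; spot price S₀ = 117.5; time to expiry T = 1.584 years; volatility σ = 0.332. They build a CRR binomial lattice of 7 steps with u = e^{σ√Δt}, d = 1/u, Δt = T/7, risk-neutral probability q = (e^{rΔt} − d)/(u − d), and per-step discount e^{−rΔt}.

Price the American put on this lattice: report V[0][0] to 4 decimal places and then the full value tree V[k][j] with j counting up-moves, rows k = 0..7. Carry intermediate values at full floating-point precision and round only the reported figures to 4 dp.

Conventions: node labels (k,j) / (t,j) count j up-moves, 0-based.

price = 40.1418
tree:
40.1418
53.9857 27.2507
68.6436 39.0681 16.0740
81.1602 53.9857 25.0743 7.4465
91.8482 68.6436 37.6937 13.0398 2.0222
100.9748 81.1602 53.9857 22.2881 4.0889 0.0000
108.7680 91.8482 68.6436 36.8200 8.2678 0.0000 0.0000
115.4228 100.9748 81.1602 53.9857 16.7175 0.0000 0.0000 0.0000

Δt=0.22629  u=1.17109  d=0.85391  q=0.49936  discount=0.98785
step 7 (expiry): payoffs max(K−S,0) = 115.4228 100.9748 81.1602 53.9857 16.7175 0.0000 0.0000 0.0000
k=6: (k=6,j=0): S=45.5520, K−S=108.7680, hold=106.8938 ⇒ V=108.7680 exercise | (k=6,j=1): S=62.4718, K−S=91.8482, hold=89.9740 ⇒ V=91.8482 exercise | (k=6,j=2): S=85.6764, K−S=68.6436, hold=66.7694 ⇒ V=68.6436 exercise | (k=6,j=3): S=117.5000, K−S=36.8200, hold=34.9458 ⇒ V=36.8200 exercise | (k=6,j=4): S=161.1442, K−S=0.0000, hold=8.2678 ⇒ V=8.2678 continue | (k=6,j=5): S=220.9997, K−S=0.0000, hold=0.0000 ⇒ V=0.0000 continue | (k=6,j=6): S=303.0879, K−S=0.0000, hold=0.0000 ⇒ V=0.0000 continue
k=5: (k=5,j=0): S=53.3452, K−S=100.9748, hold=99.1005 ⇒ V=100.9748 exercise | (k=5,j=1): S=73.1598, K−S=81.1602, hold=79.2860 ⇒ V=81.1602 exercise | (k=5,j=2): S=100.3343, K−S=53.9857, hold=52.1115 ⇒ V=53.9857 exercise | (k=5,j=3): S=137.6025, K−S=16.7175, hold=22.2881 ⇒ V=22.2881 continue | (k=5,j=4): S=188.7136, K−S=0.0000, hold=4.0889 ⇒ V=4.0889 continue | (k=5,j=5): S=258.8094, K−S=0.0000, hold=0.0000 ⇒ V=0.0000 continue
k=4: (k=4,j=0): S=62.4718, K−S=91.8482, hold=89.9740 ⇒ V=91.8482 exercise | (k=4,j=1): S=85.6764, K−S=68.6436, hold=66.7694 ⇒ V=68.6436 exercise | (k=4,j=2): S=117.5000, K−S=36.8200, hold=37.6937 ⇒ V=37.6937 continue | (k=4,j=3): S=161.1442, K−S=0.0000, hold=13.0398 ⇒ V=13.0398 continue | (k=4,j=4): S=220.9997, K−S=0.0000, hold=2.0222 ⇒ V=2.0222 continue
k=3: (k=3,j=0): S=73.1598, K−S=81.1602, hold=79.2860 ⇒ V=81.1602 exercise | (k=3,j=1): S=100.3343, K−S=53.9857, hold=52.5425 ⇒ V=53.9857 exercise | (k=3,j=2): S=137.6025, K−S=16.7175, hold=25.0743 ⇒ V=25.0743 continue | (k=3,j=3): S=188.7136, K−S=0.0000, hold=7.4465 ⇒ V=7.4465 continue
k=2: (k=2,j=0): S=85.6764, K−S=68.6436, hold=66.7694 ⇒ V=68.6436 exercise | (k=2,j=1): S=117.5000, K−S=36.8200, hold=39.0681 ⇒ V=39.0681 continue | (k=2,j=2): S=161.1442, K−S=0.0000, hold=16.0740 ⇒ V=16.0740 continue
k=1: (k=1,j=0): S=100.3343, K−S=53.9857, hold=53.2205 ⇒ V=53.9857 exercise | (k=1,j=1): S=137.6025, K−S=16.7175, hold=27.2507 ⇒ V=27.2507 continue
k=0: (k=0,j=0): S=117.5000, K−S=36.8200, hold=40.1418 ⇒ V=40.1418 continue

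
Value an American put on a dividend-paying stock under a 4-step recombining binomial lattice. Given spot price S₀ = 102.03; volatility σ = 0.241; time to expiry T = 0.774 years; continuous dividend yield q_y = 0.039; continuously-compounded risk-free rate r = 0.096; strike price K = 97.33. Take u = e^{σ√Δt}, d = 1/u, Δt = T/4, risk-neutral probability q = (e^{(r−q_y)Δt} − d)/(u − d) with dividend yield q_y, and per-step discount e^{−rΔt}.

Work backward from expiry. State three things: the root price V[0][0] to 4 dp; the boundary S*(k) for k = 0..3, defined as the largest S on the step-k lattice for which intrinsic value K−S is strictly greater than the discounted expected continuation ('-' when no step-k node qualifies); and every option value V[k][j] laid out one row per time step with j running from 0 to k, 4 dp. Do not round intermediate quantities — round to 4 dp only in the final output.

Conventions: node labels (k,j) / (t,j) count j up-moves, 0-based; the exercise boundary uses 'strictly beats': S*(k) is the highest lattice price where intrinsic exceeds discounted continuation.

price = 4.7467
boundary = - - 82.5366 74.2345
tree:
4.7467
8.5415 1.4926
14.7934 3.2061 0.0000
23.0955 6.8869 0.0000 0.0000
30.5625 14.7934 0.0000 0.0000 0.0000

Δt=0.19350, u=1.11184, d=0.89941, q=0.52573, disc=e^(-rΔt)=0.98160
k=4 terminal: V=max(K-S,0) → 30.5625 14.7934 0.0000 0.0000 0.0000
k=3: j=0 S=74.2345 intr=23.0955 cont=21.8623 V=23.0955[EX]; j=1 S=91.7671 intr=5.5629 cont=6.8869 V=6.8869[hold]; j=2 S=113.4406 intr=0.0000 cont=0.0000 V=0.0000[hold]; j=3 S=140.2329 intr=0.0000 cont=0.0000 V=0.0000[hold]  S*(3)=74.2345
k=2: j=0 S=82.5366 intr=14.7934 cont=14.3059 V=14.7934[EX]; j=1 S=102.0300 intr=0.0000 cont=3.2061 V=3.2061[hold]; j=2 S=126.1273 intr=0.0000 cont=0.0000 V=0.0000[hold]  S*(2)=82.5366
k=1: j=0 S=91.7671 intr=5.5629 cont=8.5415 V=8.5415[hold]; j=1 S=113.4406 intr=0.0000 cont=1.4926 V=1.4926[hold]  S*(1)=-
k=0: j=0 S=102.0300 intr=0.0000 cont=4.7467 V=4.7467[hold]  S*(0)=-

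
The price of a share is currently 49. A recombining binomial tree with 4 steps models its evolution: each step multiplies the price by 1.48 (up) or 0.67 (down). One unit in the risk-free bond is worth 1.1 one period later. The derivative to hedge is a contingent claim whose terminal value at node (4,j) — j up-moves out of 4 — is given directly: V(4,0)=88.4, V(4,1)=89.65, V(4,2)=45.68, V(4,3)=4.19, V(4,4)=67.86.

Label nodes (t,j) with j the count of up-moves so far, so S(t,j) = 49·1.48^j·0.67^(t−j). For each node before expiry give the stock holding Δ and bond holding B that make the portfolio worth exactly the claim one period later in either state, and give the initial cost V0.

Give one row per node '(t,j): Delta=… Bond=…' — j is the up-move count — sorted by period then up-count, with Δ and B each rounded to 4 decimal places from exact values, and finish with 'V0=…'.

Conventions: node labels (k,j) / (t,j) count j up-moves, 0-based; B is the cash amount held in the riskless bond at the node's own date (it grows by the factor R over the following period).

(0,0): Delta=-0.4205 Bond=53.0496
(1,0): Delta=-1.0355 Bond=78.5449
(1,1): Delta=-0.1745 Bond=40.5120
(2,0): Delta=-1.1611 Bond=89.1621
(2,1): Delta=-0.9852 Bond=83.9580
(2,2): Delta=0.1499 Bond=9.7492
(3,0): Delta=0.1047 Bond=79.4237
(3,1): Delta=-1.6675 Bond=114.5639
(3,2): Delta=-0.7123 Bond=72.7263
(3,3): Delta=0.4948 Bond=-44.0685
V0=32.4454

Arbitrage-free pricing uses the up-move probability p* = (R−d)/(u−d) = 0.5309, discounting each step at R = 1.1.
At maturity the claim pays: V(4,0)=88.4000, V(4,1)=89.6500, V(4,2)=45.6800, V(4,3)=4.1900, V(4,4)=67.8600
Node (3,0) S=14.7374: V=(p*·89.6500+(1−p*)·88.4000)/1.1=80.9669; Δ=(89.6500−88.4000)/(21.8113−9.8740)=0.1047; B=V−Δ·S=79.4237
Node (3,1) S=32.5542: V=(p*·45.6800+(1−p*)·89.6500)/1.1=60.2799; Δ=(45.6800−89.6500)/(48.1803−21.8113)=-1.6675; B=V−Δ·S=114.5639
Node (3,2) S=71.9108: V=(p*·4.1900+(1−p*)·45.6800)/1.1=21.5040; Δ=(4.1900−45.6800)/(106.4280−48.1803)=-0.7123; B=V−Δ·S=72.7263
Node (3,3) S=158.8478: V=(p*·67.8600+(1−p*)·4.1900)/1.1=34.5365; Δ=(67.8600−4.1900)/(235.0948−106.4280)=0.4948; B=V−Δ·S=-44.0685
Node (2,0) S=21.9961: V=(p*·60.2799+(1−p*)·80.9669)/1.1=63.6226; Δ=(60.2799−80.9669)/(32.5542−14.7374)=-1.1611; B=V−Δ·S=89.1621
Node (2,1) S=48.5884: V=(p*·21.5040+(1−p*)·60.2799)/1.1=36.0865; Δ=(21.5040−60.2799)/(71.9108−32.5542)=-0.9852; B=V−Δ·S=83.9580
Node (2,2) S=107.3296: V=(p*·34.5365+(1−p*)·21.5040)/1.1=25.8386; Δ=(34.5365−21.5040)/(158.8478−71.9108)=0.1499; B=V−Δ·S=9.7492
Node (1,0) S=32.8300: V=(p*·36.0865+(1−p*)·63.6226)/1.1=44.5497; Δ=(36.0865−63.6226)/(48.5884−21.9961)=-1.0355; B=V−Δ·S=78.5449
Node (1,1) S=72.5200: V=(p*·25.8386+(1−p*)·36.0865)/1.1=27.8603; Δ=(25.8386−36.0865)/(107.3296−48.5884)=-0.1745; B=V−Δ·S=40.5120
Node (0,0) S=49.0000: V=(p*·27.8603+(1−p*)·44.5497)/1.1=32.4454; Δ=(27.8603−44.5497)/(72.5200−32.8300)=-0.4205; B=V−Δ·S=53.0496
Sanity check at the root: Δ(0,0)·S0 + B(0,0) reproduces V0 = 32.4454.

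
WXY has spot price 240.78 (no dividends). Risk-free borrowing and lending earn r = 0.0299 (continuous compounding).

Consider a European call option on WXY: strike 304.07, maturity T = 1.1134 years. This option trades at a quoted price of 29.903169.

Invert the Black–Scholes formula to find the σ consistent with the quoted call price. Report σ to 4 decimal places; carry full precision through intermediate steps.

sigma = 0.4709

At σ = 0.4709 the Black–Scholes value reproduces the quote:
σ√T = 0.4709·√1.1134 = 0.496883
d₁ = (ln(S/K) + (r+σ²/2)T) / (σ√T) = (ln(240.78/304.07) + (0.0299+0.4709²/2)·1.1134) / 0.496883 = (-0.233374 + 0.156737) / 0.496883 = -0.154236
d₂ = d₁ − σ√T = -0.154236 − 0.496883 = -0.651119
e^{−rT} = 0.967257
N(d₁) = 0.438712,  N(d₂) = 0.257485
V = S·N(d₁) − K·e^{−rT}·N(d₂) = 105.633053 − 75.729884 = 29.903169 (matching the quote); vega is positive throughout, so no other σ reproduces this price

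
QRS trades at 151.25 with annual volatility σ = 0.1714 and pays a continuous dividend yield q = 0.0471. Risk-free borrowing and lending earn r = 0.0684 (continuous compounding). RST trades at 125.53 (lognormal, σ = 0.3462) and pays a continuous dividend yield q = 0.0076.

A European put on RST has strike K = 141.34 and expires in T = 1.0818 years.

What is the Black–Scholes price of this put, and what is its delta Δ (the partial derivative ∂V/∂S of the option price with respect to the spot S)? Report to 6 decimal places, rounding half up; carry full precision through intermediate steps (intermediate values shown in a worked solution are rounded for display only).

price = 21.844249
Δ = -0.482745

σ√T = 0.3462·√1.0818 = 0.360081
d₁ = (ln(S/K) + (r−q+σ²/2)T) / (σ√T) = (ln(125.53/141.34) + (0.0684−0.0076+0.3462²/2)·1.0818) / 0.360081 = (-0.118624 + 0.130603) / 0.360081 = 0.033268
d₂ = d₁ − σ√T = 0.033268 − 0.360081 = -0.326813
e^{−rT} = 0.928676
e^{−qT} = 0.991812
N(−d₁) = 0.486730,  N(−d₂) = 0.628095
Put price V = K·e^{−rT}·N(−d₂) − S·e^{−qT}·N(−d₁) = 82.443247 − 60.598998 = 21.844249
Δ = −e^{−qT}·N(−d₁) = -0.482745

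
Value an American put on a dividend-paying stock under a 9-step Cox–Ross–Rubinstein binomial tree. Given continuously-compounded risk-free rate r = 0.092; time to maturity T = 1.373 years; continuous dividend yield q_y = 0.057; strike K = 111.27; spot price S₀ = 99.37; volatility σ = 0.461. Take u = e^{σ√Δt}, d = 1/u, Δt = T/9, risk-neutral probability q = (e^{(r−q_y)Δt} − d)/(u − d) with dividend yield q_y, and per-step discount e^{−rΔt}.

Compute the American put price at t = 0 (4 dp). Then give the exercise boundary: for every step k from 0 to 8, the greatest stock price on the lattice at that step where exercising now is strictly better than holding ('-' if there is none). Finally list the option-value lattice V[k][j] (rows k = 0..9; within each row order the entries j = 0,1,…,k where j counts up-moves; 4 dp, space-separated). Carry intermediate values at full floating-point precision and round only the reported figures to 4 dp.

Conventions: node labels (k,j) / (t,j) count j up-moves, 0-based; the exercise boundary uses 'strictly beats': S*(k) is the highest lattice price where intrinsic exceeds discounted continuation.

params: Δt=0.15256 u=1.19729 d=0.83522 q=0.46989 e^(-rΔt)=0.98606
t_9 payoffs: 91.6153 83.0949 70.8811 53.3726 28.2741 0.0000 0.0000 0.0000 0.0000 0.0000
t_8: node(8,0) S=23.5324 payoff=87.7376 vs cont=86.3906 → 87.7376 [stop]  node(8,1) S=33.7337 payoff=77.5363 vs cont=76.2776 → 77.5363 [stop]  node(8,2) S=48.3571 payoff=62.9129 vs cont=61.7807 → 62.9129 [stop]  node(8,3) S=69.3199 payoff=41.9501 vs cont=40.9995 → 41.9501 [stop]  node(8,4) S=99.3700 payoff=11.9000 vs cont=14.7794 → 14.7794 [wait]  node(8,5) S=142.4468 payoff=0.0000 vs cont=0.0000 → 0.0000 [wait]  node(8,6) S=204.1972 payoff=0.0000 vs cont=0.0000 → 0.0000 [wait]  node(8,7) S=292.7165 payoff=0.0000 vs cont=0.0000 → 0.0000 [wait]  node(8,8) S=419.6087 payoff=0.0000 vs cont=0.0000 → 0.0000 [wait]  ⇒ S*(8)=69.3199
t_7: node(7,0) S=28.1751 payoff=83.0949 vs cont=81.7881 → 83.0949 [stop]  node(7,1) S=40.3889 payoff=70.8811 vs cont=69.6800 → 70.8811 [stop]  node(7,2) S=57.8974 payoff=53.3726 vs cont=52.3231 → 53.3726 [stop]  node(7,3) S=82.9959 payoff=28.2741 vs cont=28.7761 → 28.7761 [wait]  node(7,4) S=118.9745 payoff=0.0000 vs cont=7.7255 → 7.7255 [wait]  node(7,5) S=170.5498 payoff=0.0000 vs cont=0.0000 → 0.0000 [wait]  node(7,6) S=244.4829 payoff=0.0000 vs cont=0.0000 → 0.0000 [wait]  node(7,7) S=350.4660 payoff=0.0000 vs cont=0.0000 → 0.0000 [wait]  ⇒ S*(7)=57.8974
t_6: node(6,0) S=33.7337 payoff=77.5363 vs cont=76.2776 → 77.5363 [stop]  node(6,1) S=48.3571 payoff=62.9129 vs cont=61.7807 → 62.9129 [stop]  node(6,2) S=69.3199 payoff=41.9501 vs cont=41.2321 → 41.9501 [stop]  node(6,3) S=99.3700 payoff=11.9000 vs cont=18.6213 → 18.6213 [wait]  node(6,4) S=142.4468 payoff=0.0000 vs cont=4.0383 → 4.0383 [wait]  node(6,5) S=204.1972 payoff=0.0000 vs cont=0.0000 → 0.0000 [wait]  node(6,6) S=292.7165 payoff=0.0000 vs cont=0.0000 → 0.0000 [wait]  ⇒ S*(6)=69.3199
t_5: node(5,0) S=40.3889 payoff=70.8811 vs cont=69.6800 → 70.8811 [stop]  node(5,1) S=57.8974 payoff=53.3726 vs cont=52.3231 → 53.3726 [stop]  node(5,2) S=82.9959 payoff=28.2741 vs cont=30.5562 → 30.5562 [wait]  node(5,3) S=118.9745 payoff=0.0000 vs cont=11.6048 → 11.6048 [wait]  node(5,4) S=170.5498 payoff=0.0000 vs cont=2.1109 → 2.1109 [wait]  node(5,5) S=244.4829 payoff=0.0000 vs cont=0.0000 → 0.0000 [wait]  ⇒ S*(5)=57.8974
t_4: node(4,0) S=48.3571 payoff=62.9129 vs cont=61.7807 → 62.9129 [stop]  node(4,1) S=69.3199 payoff=41.9501 vs cont=42.0569 → 42.0569 [wait]  node(4,2) S=99.3700 payoff=11.9000 vs cont=21.3493 → 21.3493 [wait]  node(4,3) S=142.4468 payoff=0.0000 vs cont=7.0441 → 7.0441 [wait]  node(4,4) S=204.1972 payoff=0.0000 vs cont=1.1034 → 1.1034 [wait]  ⇒ S*(4)=48.3571
t_3: node(3,0) S=57.8974 payoff=53.3726 vs cont=52.3725 → 53.3726 [stop]  node(3,1) S=82.9959 payoff=28.2741 vs cont=31.8760 → 31.8760 [wait]  node(3,2) S=118.9745 payoff=0.0000 vs cont=14.4235 → 14.4235 [wait]  node(3,3) S=170.5498 payoff=0.0000 vs cont=4.1933 → 4.1933 [wait]  ⇒ S*(3)=57.8974
t_2: node(2,0) S=69.3199 payoff=41.9501 vs cont=42.6684 → 42.6684 [wait]  node(2,1) S=99.3700 payoff=11.9000 vs cont=23.3452 → 23.3452 [wait]  node(2,2) S=142.4468 payoff=0.0000 vs cont=9.4824 → 9.4824 [wait]  ⇒ S*(2)=-
t_1: node(1,0) S=82.9959 payoff=28.2741 vs cont=33.1205 → 33.1205 [wait]  node(1,1) S=118.9745 payoff=0.0000 vs cont=16.5966 → 16.5966 [wait]  ⇒ S*(1)=-
t_0: node(0,0) S=99.3700 payoff=11.9000 vs cont=25.0026 → 25.0026 [wait]  ⇒ S*(0)=-

price = 25.0026
boundary = - - - 57.8974 48.3571 57.8974 69.3199 57.8974 69.3199
tree:
25.0026
33.1205 16.5966
42.6684 23.3452 9.4824
53.3726 31.8760 14.4235 4.1933
62.9129 42.0569 21.3493 7.0441 1.1034
70.8811 53.3726 30.5562 11.6048 2.1109 0.0000
77.5363 62.9129 41.9501 18.6213 4.0383 0.0000 0.0000
83.0949 70.8811 53.3726 28.7761 7.7255 0.0000 0.0000 0.0000
87.7376 77.5363 62.9129 41.9501 14.7794 0.0000 0.0000 0.0000 0.0000
91.6153 83.0949 70.8811 53.3726 28.2741 0.0000 0.0000 0.0000 0.0000 0.0000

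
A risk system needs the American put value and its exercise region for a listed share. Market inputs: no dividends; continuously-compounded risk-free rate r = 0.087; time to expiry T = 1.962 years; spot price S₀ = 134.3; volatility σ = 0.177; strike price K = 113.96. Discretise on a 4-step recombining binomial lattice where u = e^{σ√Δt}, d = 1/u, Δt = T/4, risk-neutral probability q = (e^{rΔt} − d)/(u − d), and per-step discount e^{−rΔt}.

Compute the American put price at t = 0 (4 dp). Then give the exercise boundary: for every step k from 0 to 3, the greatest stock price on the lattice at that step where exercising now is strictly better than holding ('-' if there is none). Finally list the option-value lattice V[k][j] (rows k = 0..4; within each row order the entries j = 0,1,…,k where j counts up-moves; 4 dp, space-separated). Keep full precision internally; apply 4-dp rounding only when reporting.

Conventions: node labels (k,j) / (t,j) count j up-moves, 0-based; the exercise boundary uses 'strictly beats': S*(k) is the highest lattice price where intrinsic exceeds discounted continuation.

price = 1.5155
boundary = - - - 92.5905
tree:
1.5155
3.7922 0.3619
9.2057 1.0621 0.0000
21.3695 3.1174 0.0000 0.0000
32.1644 9.1499 0.0000 0.0000 0.0000

Δt=0.49050  u=1.13197  d=0.88341  q=0.64445  discount=0.95822
step 4 (expiry): payoffs max(K−S,0) = 32.1644 9.1499 0.0000 0.0000 0.0000
step 3: (k=3,j=0): S=92.5905, K−S=21.3695, hold=16.6087 ⇒ V=21.3695 exercise | (k=3,j=1): S=118.6423, K−S=0.0000, hold=3.1174 ⇒ V=3.1174 continue | (k=3,j=2): S=152.0241, K−S=0.0000, hold=0.0000 ⇒ V=0.0000 continue | (k=3,j=3): S=194.7985, K−S=0.0000, hold=0.0000 ⇒ V=0.0000 continue  boundary S*=92.5905
step 2: (k=2,j=0): S=104.8101, K−S=9.1499, hold=9.2057 ⇒ V=9.2057 continue | (k=2,j=1): S=134.3000, K−S=0.0000, hold=1.0621 ⇒ V=1.0621 continue | (k=2,j=2): S=172.0874, K−S=0.0000, hold=0.0000 ⇒ V=0.0000 continue  boundary S*=-
step 1: (k=1,j=0): S=118.6423, K−S=0.0000, hold=3.7922 ⇒ V=3.7922 continue | (k=1,j=1): S=152.0241, K−S=0.0000, hold=0.3619 ⇒ V=0.3619 continue  boundary S*=-
step 0: (k=0,j=0): S=134.3000, K−S=0.0000, hold=1.5155 ⇒ V=1.5155 continue  boundary S*=-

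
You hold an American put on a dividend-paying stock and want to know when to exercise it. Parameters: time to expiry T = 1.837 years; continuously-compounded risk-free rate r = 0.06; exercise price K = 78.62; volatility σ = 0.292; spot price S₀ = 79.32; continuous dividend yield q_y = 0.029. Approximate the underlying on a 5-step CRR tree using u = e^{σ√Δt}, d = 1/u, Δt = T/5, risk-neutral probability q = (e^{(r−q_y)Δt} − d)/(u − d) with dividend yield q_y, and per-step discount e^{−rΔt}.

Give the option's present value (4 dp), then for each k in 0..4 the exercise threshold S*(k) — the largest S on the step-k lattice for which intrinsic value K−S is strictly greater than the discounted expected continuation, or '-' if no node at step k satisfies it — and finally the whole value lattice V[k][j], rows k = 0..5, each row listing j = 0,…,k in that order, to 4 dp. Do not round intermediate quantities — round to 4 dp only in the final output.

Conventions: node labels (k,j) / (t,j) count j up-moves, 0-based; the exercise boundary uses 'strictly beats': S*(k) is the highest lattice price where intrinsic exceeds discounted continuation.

params: Δt=0.36740 u=1.19362 d=0.83779 q=0.48806 e^(-rΔt)=0.97820
t_5 payoffs: 45.8821 31.9773 12.1667 0.0000 0.0000 0.0000
t_4: node(4,0) S=39.0766 payoff=39.5434 vs cont=38.2434 → 39.5434 [stop]  node(4,1) S=55.6737 payoff=22.9463 vs cont=21.8222 → 22.9463 [stop]  node(4,2) S=79.3200 payoff=0.0000 vs cont=6.0929 → 6.0929 [wait]  node(4,3) S=113.0097 payoff=0.0000 vs cont=0.0000 → 0.0000 [wait]  node(4,4) S=161.0084 payoff=0.0000 vs cont=0.0000 → 0.0000 [wait]  ⇒ S*(4)=55.6737
t_3: node(3,0) S=46.6427 payoff=31.9773 vs cont=30.7575 → 31.9773 [stop]  node(3,1) S=66.4533 payoff=12.1667 vs cont=14.3999 → 14.3999 [wait]  node(3,2) S=94.6780 payoff=0.0000 vs cont=3.0512 → 3.0512 [wait]  node(3,3) S=134.8907 payoff=0.0000 vs cont=0.0000 → 0.0000 [wait]  ⇒ S*(3)=46.6427
t_2: node(2,0) S=55.6737 payoff=22.9463 vs cont=22.8884 → 22.9463 [stop]  node(2,1) S=79.3200 payoff=0.0000 vs cont=8.6679 → 8.6679 [wait]  node(2,2) S=113.0097 payoff=0.0000 vs cont=1.5280 → 1.5280 [wait]  ⇒ S*(2)=55.6737
t_1: node(1,0) S=66.4533 payoff=12.1667 vs cont=15.6293 → 15.6293 [wait]  node(1,1) S=94.6780 payoff=0.0000 vs cont=5.0702 → 5.0702 [wait]  ⇒ S*(1)=-
t_0: node(0,0) S=79.3200 payoff=0.0000 vs cont=10.2474 → 10.2474 [wait]  ⇒ S*(0)=-

price = 10.2474
boundary = - - 55.6737 46.6427 55.6737
tree:
10.2474
15.6293 5.0702
22.9463 8.6679 1.5280
31.9773 14.3999 3.0512 0.0000
39.5434 22.9463 6.0929 0.0000 0.0000
45.8821 31.9773 12.1667 0.0000 0.0000 0.0000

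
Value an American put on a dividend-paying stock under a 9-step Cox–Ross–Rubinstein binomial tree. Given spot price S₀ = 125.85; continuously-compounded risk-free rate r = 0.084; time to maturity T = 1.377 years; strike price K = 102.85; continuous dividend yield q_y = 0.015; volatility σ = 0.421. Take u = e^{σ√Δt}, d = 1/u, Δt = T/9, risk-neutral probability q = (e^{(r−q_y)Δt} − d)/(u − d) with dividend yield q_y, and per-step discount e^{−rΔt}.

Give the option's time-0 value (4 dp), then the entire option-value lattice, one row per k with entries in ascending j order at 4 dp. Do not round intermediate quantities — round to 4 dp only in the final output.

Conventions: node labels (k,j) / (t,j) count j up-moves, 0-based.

price = 9.1193
tree:
9.1193
13.6038 4.7108
19.7521 7.5885 1.8518
27.7930 11.9370 3.2805 0.4196
37.7197 18.2347 5.7229 0.8349 0.0000
47.6084 26.8480 9.7861 1.6616 0.0000 0.0000
55.9958 37.7197 16.2852 3.3066 0.0000 0.0000 0.0000
63.1097 47.6084 26.0607 6.5804 0.0000 0.0000 0.0000 0.0000
69.1435 55.9958 37.7197 13.0954 0.0000 0.0000 0.0000 0.0000 0.0000
74.2612 63.1097 47.6084 26.0607 0.0000 0.0000 0.0000 0.0000 0.0000 0.0000

Δt=0.15300  u=1.17901  d=0.84817  q=0.49100  discount=0.98723
step 9 (expiry): payoffs max(K−S,0) = 74.2612 63.1097 47.6084 26.0607 0.0000 0.0000 0.0000 0.0000 0.0000 0.0000
k=8: (k=8,j=0): S=33.7065, K−S=69.1435, hold=67.9074 ⇒ V=69.1435 exercise | (k=8,j=1): S=46.8542, K−S=55.9958, hold=54.7898 ⇒ V=55.9958 exercise | (k=8,j=2): S=65.1303, K−S=37.7197, hold=36.5556 ⇒ V=37.7197 exercise | (k=8,j=3): S=90.5354, K−S=12.3146, hold=13.0954 ⇒ V=13.0954 continue | (k=8,j=4): S=125.8500, K−S=0.0000, hold=0.0000 ⇒ V=0.0000 continue | (k=8,j=5): S=174.9396, K−S=0.0000, hold=0.0000 ⇒ V=0.0000 continue | (k=8,j=6): S=243.1773, K−S=0.0000, hold=0.0000 ⇒ V=0.0000 continue | (k=8,j=7): S=338.0322, K−S=0.0000, hold=0.0000 ⇒ V=0.0000 continue | (k=8,j=8): S=469.8865, K−S=0.0000, hold=0.0000 ⇒ V=0.0000 continue
k=7: (k=7,j=0): S=39.7403, K−S=63.1097, hold=61.8874 ⇒ V=63.1097 exercise | (k=7,j=1): S=55.2416, K−S=47.6084, hold=46.4217 ⇒ V=47.6084 exercise | (k=7,j=2): S=76.7893, K−S=26.0607, hold=25.3018 ⇒ V=26.0607 exercise | (k=7,j=3): S=106.7421, K−S=0.0000, hold=6.5804 ⇒ V=6.5804 continue | (k=7,j=4): S=148.3784, K−S=0.0000, hold=0.0000 ⇒ V=0.0000 continue | (k=7,j=5): S=206.2555, K−S=0.0000, hold=0.0000 ⇒ V=0.0000 continue | (k=7,j=6): S=286.7085, K−S=0.0000, hold=0.0000 ⇒ V=0.0000 continue | (k=7,j=7): S=398.5433, K−S=0.0000, hold=0.0000 ⇒ V=0.0000 continue
k=6: (k=6,j=0): S=46.8542, K−S=55.9958, hold=54.7898 ⇒ V=55.9958 exercise | (k=6,j=1): S=65.1303, K−S=37.7197, hold=36.5556 ⇒ V=37.7197 exercise | (k=6,j=2): S=90.5354, K−S=12.3146, hold=16.2852 ⇒ V=16.2852 continue | (k=6,j=3): S=125.8500, K−S=0.0000, hold=3.3066 ⇒ V=3.3066 continue | (k=6,j=4): S=174.9396, K−S=0.0000, hold=0.0000 ⇒ V=0.0000 continue | (k=6,j=5): S=243.1773, K−S=0.0000, hold=0.0000 ⇒ V=0.0000 continue | (k=6,j=6): S=338.0322, K−S=0.0000, hold=0.0000 ⇒ V=0.0000 continue
k=5: (k=5,j=0): S=55.2416, K−S=47.6084, hold=46.4217 ⇒ V=47.6084 exercise | (k=5,j=1): S=76.7893, K−S=26.0607, hold=26.8480 ⇒ V=26.8480 continue | (k=5,j=2): S=106.7421, K−S=0.0000, hold=9.7861 ⇒ V=9.7861 continue | (k=5,j=3): S=148.3784, K−S=0.0000, hold=1.6616 ⇒ V=1.6616 continue | (k=5,j=4): S=206.2555, K−S=0.0000, hold=0.0000 ⇒ V=0.0000 continue | (k=5,j=5): S=286.7085, K−S=0.0000, hold=0.0000 ⇒ V=0.0000 continue
k=4: (k=4,j=0): S=65.1303, K−S=37.7197, hold=36.9372 ⇒ V=37.7197 exercise | (k=4,j=1): S=90.5354, K−S=12.3146, hold=18.2347 ⇒ V=18.2347 continue | (k=4,j=2): S=125.8500, K−S=0.0000, hold=5.7229 ⇒ V=5.7229 continue | (k=4,j=3): S=174.9396, K−S=0.0000, hold=0.8349 ⇒ V=0.8349 continue | (k=4,j=4): S=243.1773, K−S=0.0000, hold=0.0000 ⇒ V=0.0000 continue
k=3: (k=3,j=0): S=76.7893, K−S=26.0607, hold=27.7930 ⇒ V=27.7930 continue | (k=3,j=1): S=106.7421, K−S=0.0000, hold=11.9370 ⇒ V=11.9370 continue | (k=3,j=2): S=148.3784, K−S=0.0000, hold=3.2805 ⇒ V=3.2805 continue | (k=3,j=3): S=206.2555, K−S=0.0000, hold=0.4196 ⇒ V=0.4196 continue
k=2: (k=2,j=0): S=90.5354, K−S=12.3146, hold=19.7521 ⇒ V=19.7521 continue | (k=2,j=1): S=125.8500, K−S=0.0000, hold=7.5885 ⇒ V=7.5885 continue | (k=2,j=2): S=174.9396, K−S=0.0000, hold=1.8518 ⇒ V=1.8518 continue
k=1: (k=1,j=0): S=106.7421, K−S=0.0000, hold=13.6038 ⇒ V=13.6038 continue | (k=1,j=1): S=148.3784, K−S=0.0000, hold=4.7108 ⇒ V=4.7108 continue
k=0: (k=0,j=0): S=125.8500, K−S=0.0000, hold=9.1193 ⇒ V=9.1193 continue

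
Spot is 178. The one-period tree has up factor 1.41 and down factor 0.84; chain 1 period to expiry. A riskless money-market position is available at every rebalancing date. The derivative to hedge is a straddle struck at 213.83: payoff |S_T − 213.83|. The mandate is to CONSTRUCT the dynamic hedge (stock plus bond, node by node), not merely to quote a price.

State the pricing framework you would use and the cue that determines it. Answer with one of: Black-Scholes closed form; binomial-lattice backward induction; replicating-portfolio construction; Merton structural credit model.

framework: replicating-portfolio construction

Key observation: the mandate to exhibit the hedge at every date and state singles out the replicating-portfolio construction on the 1-period tree with factors 1.41 and 0.84 from 178.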